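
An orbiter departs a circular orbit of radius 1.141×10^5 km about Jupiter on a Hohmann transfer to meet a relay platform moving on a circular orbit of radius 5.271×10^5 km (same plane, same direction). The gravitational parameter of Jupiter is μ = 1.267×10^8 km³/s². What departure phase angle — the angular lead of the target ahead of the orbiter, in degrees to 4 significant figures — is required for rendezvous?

Transfer-ellipse semi-major axis a_t = (r₁ + r₂)/2 = (1.141×10^5 + 5.271×10^5)/2 = 3.206×10^5 km.
The half-period of the transfer ellipse is t = π√(a_t³/μ) = 50664.9 s.
The target's mean motion on its circular orbit is ω₂ = √(μ/r₂³) = 2.94136×10^-5 rad/s.
Angle swept by the target during transfer: ω₂·t = 1.4902 rad = 85.38°.
Arrival is 180° from departure on the ellipse, so φ = 180° − 85.38° = 94.62°.

φ = 94.62°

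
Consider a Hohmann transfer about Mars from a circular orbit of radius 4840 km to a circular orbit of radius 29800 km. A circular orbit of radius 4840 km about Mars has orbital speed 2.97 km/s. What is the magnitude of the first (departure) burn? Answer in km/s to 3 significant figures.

From the circular-orbit relation v² = μ/r at r = 4840 km: μ = v²r = (2.97)² × 4840 = 42693.2 km³/s².
The Hohmann ellipse has a_t = (r₁ + r₂)/2 = 17320 km.
On the circular orbit at r = 4840 km, v_c = √(μ/r) = 2.9700 km/s.
Transfer-orbit speed at the same r (vis-viva, a = a_t): v_t = √[μ(2/r − 1/a_t)] = 3.8957 km/s.
Δv₁ = |v_t − v_c| = |3.8957 − 2.9700| = 0.9257 km/s.

Δv₁ = 0.926 km/s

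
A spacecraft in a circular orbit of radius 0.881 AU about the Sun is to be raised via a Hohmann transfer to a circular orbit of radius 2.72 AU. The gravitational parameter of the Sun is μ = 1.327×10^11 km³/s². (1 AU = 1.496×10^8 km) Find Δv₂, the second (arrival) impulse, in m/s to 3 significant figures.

Δv₂ = 5430 m/s

In km: r₁ = 0.881 × 1.496×10^8 = 1.317976×10^8 km; r₂ = 2.72 × 1.496×10^8 = 4.06912×10^8 km.
Transfer-ellipse semi-major axis a_t = (r₁ + r₂)/2 = (1.317976×10^8 + 4.06912×10^8)/2 = 2.693548×10^8 km.
On the circular orbit at r = 4.06912×10^8 km, v_c = √(μ/r) = 18.059 km/s.
Vis-viva on the transfer ellipse at r = 4.06912×10^8 km gives v_t = √[μ(2/r − 1/a_t)] = 12.632 km/s.
Δv₂ = |v_t − v_c| = |12.632 − 18.059| = 5.427 km/s.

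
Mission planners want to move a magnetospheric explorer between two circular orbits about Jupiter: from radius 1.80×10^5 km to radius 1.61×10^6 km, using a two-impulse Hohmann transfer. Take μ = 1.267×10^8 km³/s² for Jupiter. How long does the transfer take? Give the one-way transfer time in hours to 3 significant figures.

Transfer-ellipse semi-major axis a_t = (r₁ + r₂)/2 = (1.800×10^5 + 1.610×10^6)/2 = 8.950×10^5 km.
Transfer time t = π√(a_t³/μ) = π√((8.950×10^5)³ / 1.267×10^8) = 2.363×10^5 s.
Converting: 2.363×10^5 s ÷ 3600 s/hour = 65.6 hours.

t = 65.6 hours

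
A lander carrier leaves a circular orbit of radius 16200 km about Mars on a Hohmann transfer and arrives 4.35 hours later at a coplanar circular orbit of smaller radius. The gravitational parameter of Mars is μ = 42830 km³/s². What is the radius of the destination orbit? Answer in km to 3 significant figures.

Transfer time t = 4.35 hours = 15660 s, and t = π√(a_t³/μ).
So a_t = (μ t²/π²)^(1/3) = (42830 × (15660)² / π²)^(1/3) = 10210 km.
Since a_t = (r₁ + r₂)/2, r₂ = 2a_t − r₁ = 2×10210 − 16200 = 4220 km.

r₂ = 4220 km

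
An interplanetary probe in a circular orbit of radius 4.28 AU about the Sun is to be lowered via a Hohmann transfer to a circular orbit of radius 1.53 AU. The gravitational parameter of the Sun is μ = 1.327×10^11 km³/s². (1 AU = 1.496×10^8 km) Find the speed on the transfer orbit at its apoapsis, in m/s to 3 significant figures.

v = 10400 m/s

In km: r₁ = 4.28 × 1.496×10^8 = 6.40288×10^8 km; r₂ = 1.53 × 1.496×10^8 = 2.28888×10^8 km.
The Hohmann ellipse has a_t = (r₁ + r₂)/2 = 4.34588×10^8 km.
At apoapsis, r = 6.40288×10^8 km.
Vis-viva: v = √[μ(2/r − 1/a_t)] = √[1.327×10^11 × (2/6.40288×10^8 − 1/4.34588×10^8)] = 10.45 km/s.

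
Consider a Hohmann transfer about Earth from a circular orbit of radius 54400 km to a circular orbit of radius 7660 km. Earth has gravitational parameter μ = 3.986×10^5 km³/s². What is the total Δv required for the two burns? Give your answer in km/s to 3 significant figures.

Δv = 3.70 km/s

The Hohmann ellipse has a_t = (r₁ + r₂)/2 = 31030 km.
Circular speed at r₁: v₁ = √(μ/r₁) = √(3.986×10^5/54400) = 2.707 km/s.
Transfer-orbit speed at r₁ (v² = μ(2/r − 1/a)): v_a = √[μ(2/r₁ − 1/a_t)] = 1.345 km/s.
First burn Δv₁ = |v_a − v₁| = 1.362 km/s.
At r₂, v₂ = √(μ/r₂) = 7.2136 km/s.
Transfer-orbit speed at r₂: v_p = √[μ(2/r₂ − 1/a_t)] = 9.5513 km/s.
Second burn Δv₂ = |v₂ − v_p| = 2.338 km/s.
Δv = Δv₁ + Δv₂ = 1.362 + 2.338 = 3.700 km/s.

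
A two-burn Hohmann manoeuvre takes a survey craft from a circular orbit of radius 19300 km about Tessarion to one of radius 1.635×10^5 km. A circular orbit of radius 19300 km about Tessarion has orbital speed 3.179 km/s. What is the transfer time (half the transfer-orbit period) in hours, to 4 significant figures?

t = 54.60 hours

From the circular-orbit relation v² = μ/r at r = 19300 km: μ = v²r = (3.179)² × 19300 = 1.95047×10^5 km³/s².
The Hohmann ellipse has a_t = (r₁ + r₂)/2 = 91400 km.
Transfer time t = π√(a_t³/μ) = π√((91400)³ / 1.95047×10^5) = 1.9656×10^5 s.
Converting: 1.9656×10^5 s ÷ 3600 s/hour = 54.60 hours.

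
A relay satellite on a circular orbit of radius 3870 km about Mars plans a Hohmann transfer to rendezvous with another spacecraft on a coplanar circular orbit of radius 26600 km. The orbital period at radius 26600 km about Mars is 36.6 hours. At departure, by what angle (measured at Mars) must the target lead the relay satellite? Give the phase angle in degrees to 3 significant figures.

φ = 102°

From Kepler's third law T² = 4π²r³/μ at r = 26600 km, T = 36.6 hours = 36.6 × 3600 s = 1.3176×10^5 s: μ = 4π²r³/T² = 42799.4 km³/s².
Semi-major axis of the transfer orbit: a_t = (3870 + 26600)/2 = 15235 km.
Transfer time t = π√(a_t³/μ) = 28556 s.
Target angular speed ω₂ = √(μ/r₂³) = 4.7687×10^-5 rad/s.
Angle swept by the target during transfer: ω₂·t = 1.3617 rad = 78.02°.
The relay satellite traverses 180° on the transfer ellipse, so the target must lead by 180° − 78.02° = 102°.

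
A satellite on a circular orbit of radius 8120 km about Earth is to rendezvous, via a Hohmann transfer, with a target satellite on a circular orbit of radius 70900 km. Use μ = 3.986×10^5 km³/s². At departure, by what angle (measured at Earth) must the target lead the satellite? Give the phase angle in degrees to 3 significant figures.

φ = 105°

The Hohmann ellipse has a_t = (r₁ + r₂)/2 = 39510 km.
The half-period of the transfer ellipse is t = π√(a_t³/μ) = 39079 s.
Target angular speed ω₂ = √(μ/r₂³) = 3.3443×10^-5 rad/s.
Angle swept by the target during transfer: ω₂·t = 1.3069 rad = 74.88°.
The satellite traverses 180° on the transfer ellipse, so the target must lead by 180° − 74.88° = 105°.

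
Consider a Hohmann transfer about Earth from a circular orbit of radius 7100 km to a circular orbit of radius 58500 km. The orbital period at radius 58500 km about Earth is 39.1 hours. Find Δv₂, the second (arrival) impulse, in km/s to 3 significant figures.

From Kepler's third law T² = 4π²r³/μ at r = 58500 km, T = 39.1 hours = 39.1 × 3600 s = 1.4076×10^5 s: μ = 4π²r³/T² = 3.98904×10^5 km³/s².
Transfer-ellipse semi-major axis a_t = (r₁ + r₂)/2 = (7100 + 58500)/2 = 32800 km.
On the circular orbit at r = 58500 km, v_c = √(μ/r) = 2.611 km/s.
Vis-viva on the transfer ellipse at r = 58500 km gives v_t = √[μ(2/r − 1/a_t)] = 1.215 km/s.
Δv₂ = |v_t − v_c| = |1.215 − 2.611| = 1.396 km/s.

Δv₂ = 1.40 km/s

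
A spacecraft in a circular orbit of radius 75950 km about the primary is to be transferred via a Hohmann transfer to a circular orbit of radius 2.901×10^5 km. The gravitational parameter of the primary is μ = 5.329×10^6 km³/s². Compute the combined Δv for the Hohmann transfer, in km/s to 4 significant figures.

The Hohmann ellipse has a_t = (r₁ + r₂)/2 = 1.83025×10^5 km.
Circular speed at r₁: v₁ = √(μ/r₁) = √(5.329×10^6/75950) = 8.37643 km/s.
Transfer-orbit speed at r₁ (vis-viva): v_p = √[μ(2/r₁ − 1/a_t)] = 10.5458 km/s.
First burn Δv₁ = |v_p − v₁| = 2.169 km/s.
Circular speed at r₂: v₂ = √(μ/r₂) = 4.286 km/s.
Transfer-orbit speed at r₂: v_a = √[μ(2/r₂ − 1/a_t)] = 2.761 km/s.
Second burn Δv₂ = |v₂ − v_a| = 1.525 km/s.
Total Δv = Δv₁ + Δv₂ = 3.694 km/s.

Δv = 3.694 km/s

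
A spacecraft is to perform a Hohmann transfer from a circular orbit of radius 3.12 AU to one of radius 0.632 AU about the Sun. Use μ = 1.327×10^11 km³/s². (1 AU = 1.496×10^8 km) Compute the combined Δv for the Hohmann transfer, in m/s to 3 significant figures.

In km: r₁ = 3.12 × 1.496×10^8 = 4.66752×10^8 km; r₂ = 0.632 × 1.496×10^8 = 9.45472×10^7 km.
Transfer-ellipse semi-major axis a_t = (r₁ + r₂)/2 = (4.66752×10^8 + 9.45472×10^7)/2 = 2.806496×10^8 km.
Circular speed at r₁: v₁ = √(μ/r₁) = √(1.327×10^11/4.66752×10^8) = 16.8614 km/s.
On the transfer ellipse at r₁, v² = μ(2/r − 1/a) gives v_a = √[μ(2/r₁ − 1/a_t)] = 9.78666 km/s.
First burn Δv₁ = |v_a − v₁| = 7.0747 km/s.
Circular speed at r₂: v₂ = √(μ/r₂) = 37.46 km/s.
Transfer-orbit speed at r₂: v_p = √[μ(2/r₂ − 1/a_t)] = 48.31 km/s.
Second burn Δv₂ = |v₂ − v_p| = 10.850 km/s.
Total Δv = Δv₁ + Δv₂ = 17.92 km/s.

Δv = 17900 m/s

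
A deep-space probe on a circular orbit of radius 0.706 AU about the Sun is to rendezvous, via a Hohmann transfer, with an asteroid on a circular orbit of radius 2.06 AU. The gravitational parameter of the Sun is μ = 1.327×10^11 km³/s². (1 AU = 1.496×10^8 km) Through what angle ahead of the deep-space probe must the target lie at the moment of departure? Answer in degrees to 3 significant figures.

φ = 81.0°

In km: r₁ = 0.706 × 1.496×10^8 = 1.056176×10^8 km; r₂ = 2.06 × 1.496×10^8 = 3.08176×10^8 km.
The Hohmann ellipse has a_t = (r₁ + r₂)/2 = 2.068968×10^8 km.
Transfer time t = π√(a_t³/μ) = 2.56652×10^7 s.
Target angular speed ω₂ = √(μ/r₂³) = 6.73344×10^-8 rad/s.
Angle swept by the target during transfer: ω₂·t = 1.7282 rad = 99.02°.
The deep-space probe traverses 180° on the transfer ellipse, so the target must lead by 180° − 99.02° = 81.0°.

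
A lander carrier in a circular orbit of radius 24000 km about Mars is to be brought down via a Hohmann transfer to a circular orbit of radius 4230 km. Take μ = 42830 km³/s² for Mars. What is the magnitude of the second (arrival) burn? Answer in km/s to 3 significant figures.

Transfer-ellipse semi-major axis a_t = (r₁ + r₂)/2 = (24000 + 4230)/2 = 14115 km.
On the circular orbit at r = 4230 km, v_c = √(μ/r) = 3.1820 km/s.
Vis-viva on the transfer ellipse at r = 4230 km gives v_t = √[μ(2/r − 1/a_t)] = 4.1492 km/s.
Δv₂ = |v_t − v_c| = |4.1492 − 3.1820| = 0.9672 km/s.

Δv₂ = 0.967 km/s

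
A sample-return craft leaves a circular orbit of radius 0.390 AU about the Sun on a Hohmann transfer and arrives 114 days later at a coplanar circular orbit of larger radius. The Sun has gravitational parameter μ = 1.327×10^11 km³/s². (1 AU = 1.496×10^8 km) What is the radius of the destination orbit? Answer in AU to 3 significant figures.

In km: r₁ = 0.390 × 1.496×10^8 = 5.8344×10^7 km.
Transfer time t = 114 days = 9.8496×10^6 s, and t = π√(a_t³/μ).
So a_t = (μ t²/π²)^(1/3) = (1.327×10^11 × (9.8496×10^6)² / π²)^(1/3) = 1.0926×10^8 km.
Since a_t = (r₁ + r₂)/2, r₂ = 2a_t − r₁ = 2×1.0926×10^8 − 5.8344×10^7 = 1.60176×10^8 km.
In AU: r₂ = 1.60176×10^8 / 1.496×10^8 = 1.07 AU.

r₂ = 1.07 AU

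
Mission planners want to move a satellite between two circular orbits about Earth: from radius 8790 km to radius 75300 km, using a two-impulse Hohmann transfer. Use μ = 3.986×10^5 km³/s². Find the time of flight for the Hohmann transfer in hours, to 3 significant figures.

Semi-major axis of the transfer orbit: a_t = (8790 + 75300)/2 = 42045 km.
Transfer time t = π√(a_t³/μ) = π√((42045)³ / 3.986×10^5) = 42900 s.
Converting: 42900 s ÷ 3600 s/hour = 11.9 hours.

t = 11.9 hours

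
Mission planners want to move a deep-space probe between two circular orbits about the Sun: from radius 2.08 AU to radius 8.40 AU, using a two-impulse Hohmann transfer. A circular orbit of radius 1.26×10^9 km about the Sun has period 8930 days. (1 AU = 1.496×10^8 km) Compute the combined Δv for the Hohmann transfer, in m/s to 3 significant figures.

Δv = 9300 m/s

From Kepler's third law T² = 4π²r³/μ at r = 1.26×10^9 km, T = 8930 days = 8930 × 86400 s = 7.71552×10^8 s: μ = 4π²r³/T² = 1.32660×10^11 km³/s².
In km: r₁ = 2.08 × 1.496×10^8 = 3.11168×10^8 km; r₂ = 8.40 × 1.496×10^8 = 1.25664×10^9 km.
The Hohmann ellipse has a_t = (r₁ + r₂)/2 = 7.83904×10^8 km.
At r₁ the circular-orbit speed is v₁ = √(μ/r₁) = 20.6478 km/s.
Transfer-orbit speed at r₁ (vis-viva equation): v_p = √[μ(2/r₁ − 1/a_t)] = 26.1425 km/s.
First burn Δv₁ = |v_p − v₁| = 5.495 km/s.
At r₂, v₂ = √(μ/r₂) = 10.2746 km/s.
Transfer-orbit speed at r₂: v_a = √[μ(2/r₂ − 1/a_t)] = 6.47338 km/s.
Second burn Δv₂ = |v₂ − v_a| = 3.801 km/s.
Δv = Δv₁ + Δv₂ = 5.495 + 3.801 = 9.296 km/s.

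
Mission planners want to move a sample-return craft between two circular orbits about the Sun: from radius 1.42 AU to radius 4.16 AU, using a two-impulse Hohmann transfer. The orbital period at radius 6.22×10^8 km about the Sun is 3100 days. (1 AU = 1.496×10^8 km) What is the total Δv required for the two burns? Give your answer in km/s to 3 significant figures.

Δv = 9.70 km/s

From Kepler's third law T² = 4π²r³/μ at r = 6.22×10^8 km, T = 3100 days = 3100 × 86400 s = 2.6784×10^8 s: μ = 4π²r³/T² = 1.32428×10^11 km³/s².
In km: r₁ = 1.42 × 1.496×10^8 = 2.12432×10^8 km; r₂ = 4.16 × 1.496×10^8 = 6.22336×10^8 km.
Semi-major axis of the transfer orbit: a_t = (2.12432×10^8 + 6.22336×10^8)/2 = 4.17384×10^8 km.
At r₁ the circular-orbit speed is v₁ = √(μ/r₁) = 24.9678 km/s.
On the transfer ellipse at r₁, vis-viva gives v_p = √[μ(2/r₁ − 1/a_t)] = 30.4877 km/s.
First burn Δv₁ = |v_p − v₁| = 5.5199 km/s.
At r₂, v₂ = √(μ/r₂) = 14.5874 km/s.
Transfer-orbit speed at r₂: v_a = √[μ(2/r₂ − 1/a_t)] = 10.4069 km/s.
Second burn Δv₂ = |v₂ − v_a| = 4.1805 km/s.
Δv = Δv₁ + Δv₂ = 5.5199 + 4.1805 = 9.700 km/s.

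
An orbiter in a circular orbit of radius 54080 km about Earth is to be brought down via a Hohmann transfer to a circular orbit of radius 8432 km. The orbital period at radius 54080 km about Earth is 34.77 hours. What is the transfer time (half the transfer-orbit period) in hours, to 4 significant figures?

t = 7.639 hours

From Kepler's third law T² = 4π²r³/μ at r = 54080 km, T = 34.77 hours = 34.77 × 3600 s = 1.25172×10^5 s: μ = 4π²r³/T² = 3.98525×10^5 km³/s².
Transfer-ellipse semi-major axis a_t = (r₁ + r₂)/2 = (54080 + 8432)/2 = 31256 km.
Half the transfer-orbit period gives t = π√(a_t³/μ) = 27500 s.
Converting: 27500 s ÷ 3600 s/hour = 7.639 hours.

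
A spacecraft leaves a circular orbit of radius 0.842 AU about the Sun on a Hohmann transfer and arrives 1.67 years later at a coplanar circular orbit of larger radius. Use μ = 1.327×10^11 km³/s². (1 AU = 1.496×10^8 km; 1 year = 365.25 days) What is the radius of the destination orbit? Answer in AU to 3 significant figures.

In km: r₁ = 0.842 × 1.496×10^8 = 1.259632×10^8 km.
Transfer time t = 1.67 years × 365.25 × 86400 s = 5.2701192×10^7 s, and t = π√(a_t³/μ).
So a_t = (μ t²/π²)^(1/3) = (1.327×10^11 × (5.2701192×10^7)² / π²)^(1/3) = 3.3425×10^8 km.
Since a_t = (r₁ + r₂)/2, r₂ = 2a_t − r₁ = 2×3.3425×10^8 − 1.259632×10^8 = 5.425368×10^8 km.
In AU: r₂ = 5.425368×10^8 / 1.496×10^8 = 3.63 AU.

r₂ = 3.63 AU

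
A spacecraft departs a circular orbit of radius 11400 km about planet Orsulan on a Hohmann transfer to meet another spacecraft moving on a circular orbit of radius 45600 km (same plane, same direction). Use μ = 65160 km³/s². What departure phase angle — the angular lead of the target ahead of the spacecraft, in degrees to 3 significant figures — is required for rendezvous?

Transfer-ellipse semi-major axis a_t = (r₁ + r₂)/2 = (11400 + 45600)/2 = 28500 km.
Transfer time t = π√(a_t³/μ) = 59214 s.
Target angular speed ω₂ = √(μ/r₂³) = 2.6215×10^-5 rad/s.
Angle swept by the target during transfer: ω₂·t = 1.5523 rad = 88.94°.
Arrival is 180° from departure on the ellipse, so φ = 180° − 88.94° = 91.1°.

φ = 91.1°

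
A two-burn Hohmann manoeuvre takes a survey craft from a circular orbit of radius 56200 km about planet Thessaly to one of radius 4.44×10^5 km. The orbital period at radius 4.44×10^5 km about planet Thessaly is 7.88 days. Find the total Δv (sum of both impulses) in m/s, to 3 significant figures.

Δv = 5980 m/s

From Kepler's third law T² = 4π²r³/μ at r = 4.44×10^5 km, T = 7.88 days = 7.88 × 86400 s = 6.80832×10^5 s: μ = 4π²r³/T² = 7.45468×10^6 km³/s².
Transfer-ellipse semi-major axis a_t = (r₁ + r₂)/2 = (56200 + 4.440×10^5)/2 = 2.501×10^5 km.
Circular speed at r₁: v₁ = √(μ/r₁) = √(7.45468×10^6/56200) = 11.517 km/s.
Transfer-orbit speed at r₁ (vis-viva equation): v_p = √[μ(2/r₁ − 1/a_t)] = 15.345 km/s.
First burn Δv₁ = |v_p − v₁| = 3.828 km/s.
Circular speed at r₂: v₂ = √(μ/r₂) = 4.0975 km/s.
Transfer-orbit speed at r₂: v_a = √[μ(2/r₂ − 1/a_t)] = 1.9424 km/s.
Second burn Δv₂ = |v₂ − v_a| = 2.155 km/s.
Total Δv = Δv₁ + Δv₂ = 5.983 km/s.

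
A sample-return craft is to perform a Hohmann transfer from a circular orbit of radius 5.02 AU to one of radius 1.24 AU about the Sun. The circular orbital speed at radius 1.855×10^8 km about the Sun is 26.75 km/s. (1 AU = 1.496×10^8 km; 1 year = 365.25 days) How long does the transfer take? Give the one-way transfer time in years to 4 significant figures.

From the circular-orbit relation v² = μ/r at r = 1.855×10^8 km: μ = v²r = (26.75)² × 1.855×10^8 = 1.32737×10^11 km³/s².
In km: r₁ = 5.02 × 1.496×10^8 = 7.50992×10^8 km; r₂ = 1.24 × 1.496×10^8 = 1.85504×10^8 km.
Semi-major axis of the transfer orbit: a_t = (7.50992×10^8 + 1.85504×10^8)/2 = 4.68248×10^8 km.
Half the transfer-orbit period gives t = π√(a_t³/μ) = 8.737×10^7 s.
Converting: 8.737×10^7 s ÷ 3.15576×10^7 s/year (365.25 × 86400) = 2.769 years.

t = 2.769 years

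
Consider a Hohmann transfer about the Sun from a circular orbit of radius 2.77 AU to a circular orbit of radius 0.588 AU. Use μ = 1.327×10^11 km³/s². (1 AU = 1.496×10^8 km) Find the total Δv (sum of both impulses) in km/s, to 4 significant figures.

Δv = 18.35 km/s

In km: r₁ = 2.77 × 1.496×10^8 = 4.14392×10^8 km; r₂ = 0.588 × 1.496×10^8 = 8.79648×10^7 km.
The Hohmann ellipse has a_t = (r₁ + r₂)/2 = 2.511784×10^8 km.
At r₁ the circular-orbit speed is v₁ = √(μ/r₁) = 17.895 km/s.
Transfer-orbit speed at r₁ (v² = μ(2/r − 1/a)): v_a = √[μ(2/r₁ − 1/a_t)] = 10.590 km/s.
First burn Δv₁ = |v_a − v₁| = 7.3050 km/s.
At r₂, v₂ = √(μ/r₂) = 38.840 km/s.
Transfer-orbit speed at r₂: v_p = √[μ(2/r₂ − 1/a_t)] = 49.888 km/s.
Second burn Δv₂ = |v₂ − v_p| = 11.048 km/s.
Total Δv = Δv₁ + Δv₂ = 18.35 km/s.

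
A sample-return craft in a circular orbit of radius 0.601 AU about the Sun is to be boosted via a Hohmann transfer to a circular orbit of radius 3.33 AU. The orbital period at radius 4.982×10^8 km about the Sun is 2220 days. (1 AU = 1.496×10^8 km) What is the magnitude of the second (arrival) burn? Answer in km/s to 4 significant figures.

From Kepler's third law T² = 4π²r³/μ at r = 4.982×10^8 km, T = 2220 days = 2220 × 86400 s = 1.91808×10^8 s: μ = 4π²r³/T² = 1.32690×10^11 km³/s².
In km: r₁ = 0.601 × 1.496×10^8 = 8.99096×10^7 km; r₂ = 3.33 × 1.496×10^8 = 4.98168×10^8 km.
Semi-major axis of the transfer orbit: a_t = (8.99096×10^7 + 4.98168×10^8)/2 = 2.940388×10^8 km.
Circular speed at r = 4.98168×10^8 km: v_c = √(μ/r) = 16.3204 km/s.
Vis-viva on the transfer ellipse at r = 4.98168×10^8 km gives v_t = √[μ(2/r − 1/a_t)] = 9.02467 km/s.
Δv₂ = |v_t − v_c| = |9.02467 − 16.3204| = 7.296 km/s.

Δv₂ = 7.296 km/s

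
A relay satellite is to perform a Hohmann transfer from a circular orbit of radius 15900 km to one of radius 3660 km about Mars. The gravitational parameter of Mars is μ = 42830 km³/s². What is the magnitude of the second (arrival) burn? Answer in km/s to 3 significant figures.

Semi-major axis of the transfer orbit: a_t = (15900 + 3660)/2 = 9780 km.
On the circular orbit at r = 3660 km, v_c = √(μ/r) = 3.42085 km/s.
Vis-viva on the transfer ellipse at r = 3660 km gives v_t = √[μ(2/r − 1/a_t)] = 4.36177 km/s.
Δv₂ = |v_t − v_c| = |4.36177 − 3.42085| = 0.9409 km/s.

Δv₂ = 0.941 km/s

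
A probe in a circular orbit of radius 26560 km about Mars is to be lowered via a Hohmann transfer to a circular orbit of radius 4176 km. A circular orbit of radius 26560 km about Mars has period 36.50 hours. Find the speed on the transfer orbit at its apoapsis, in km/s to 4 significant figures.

v = 0.6620 km/s

From Kepler's third law T² = 4π²r³/μ at r = 26560 km, T = 36.50 hours = 36.50 × 3600 s = 1.314×10^5 s: μ = 4π²r³/T² = 42840.4 km³/s².
Transfer-ellipse semi-major axis a_t = (r₁ + r₂)/2 = (26560 + 4176)/2 = 15368 km.
The apoapsis of the transfer ellipse is at r = 26560 km.
Vis-viva: v = √[μ(2/r − 1/a_t)] = √[42840.4 × (2/26560 − 1/15368)] = 0.6620 km/s.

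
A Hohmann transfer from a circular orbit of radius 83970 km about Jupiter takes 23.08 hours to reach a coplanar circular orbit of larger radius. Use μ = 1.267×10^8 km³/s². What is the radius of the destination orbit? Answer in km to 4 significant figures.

Transfer time t = 23.08 hours = 83088 s, and t = π√(a_t³/μ).
So a_t = (μ t²/π²)^(1/3) = (1.267×10^8 × (83088)² / π²)^(1/3) = 4.4585×10^5 km.
Since a_t = (r₁ + r₂)/2, r₂ = 2a_t − r₁ = 2×4.4585×10^5 − 83970 = 8.0773×10^5 km.

r₂ = 8.077×10^5 km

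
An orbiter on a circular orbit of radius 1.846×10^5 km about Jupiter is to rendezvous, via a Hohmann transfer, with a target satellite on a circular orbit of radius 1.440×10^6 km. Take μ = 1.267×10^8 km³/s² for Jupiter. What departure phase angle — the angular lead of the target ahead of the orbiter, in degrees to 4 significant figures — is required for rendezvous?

Transfer-ellipse semi-major axis a_t = (r₁ + r₂)/2 = (1.846×10^5 + 1.440×10^6)/2 = 8.123×10^5 km.
The half-period of the transfer ellipse is t = π√(a_t³/μ) = 2.043×10^5 s.
The target's mean motion on its circular orbit is ω₂ = √(μ/r₂³) = 6.514×10^-6 rad/s.
Angle swept by the target during transfer: ω₂·t = 1.331 rad = 76.26°.
Arrival is 180° from departure on the ellipse, so φ = 180° − 76.26° = 103.7°.

φ = 103.7°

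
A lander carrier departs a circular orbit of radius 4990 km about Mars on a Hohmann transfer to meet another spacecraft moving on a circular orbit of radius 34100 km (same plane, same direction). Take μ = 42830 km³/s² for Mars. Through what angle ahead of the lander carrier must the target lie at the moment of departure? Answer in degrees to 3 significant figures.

Semi-major axis of the transfer orbit: a_t = (4990 + 34100)/2 = 19545 km.
Transfer time t = π√(a_t³/μ) = 41479 s.
The target's mean motion on its circular orbit is ω₂ = √(μ/r₂³) = 3.2866×10^-5 rad/s.
Angle swept by the target during transfer: ω₂·t = 1.3632 rad = 78.11°.
The lander carrier traverses 180° on the transfer ellipse, so the target must lead by 180° − 78.11° = 102°.

φ = 102°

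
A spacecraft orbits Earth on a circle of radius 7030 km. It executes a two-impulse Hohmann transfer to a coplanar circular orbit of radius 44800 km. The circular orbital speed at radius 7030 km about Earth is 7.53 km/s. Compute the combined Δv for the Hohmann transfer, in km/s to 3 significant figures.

From the circular-orbit relation v² = μ/r at r = 7030 km: μ = v²r = (7.53)² × 7030 = 3.98607×10^5 km³/s².
Semi-major axis of the transfer orbit: a_t = (7030 + 44800)/2 = 25915 km.
Circular speed at r₁: v₁ = √(μ/r₁) = √(3.98607×10^5/7030) = 7.530 km/s.
Transfer-orbit speed at r₁ (vis-viva equation): v_p = √[μ(2/r₁ − 1/a_t)] = 9.901 km/s.
First burn Δv₁ = |v_p − v₁| = 2.371 km/s.
Circular speed at r₂: v₂ = √(μ/r₂) = 2.983 km/s.
Transfer-orbit speed at r₂: v_a = √[μ(2/r₂ − 1/a_t)] = 1.554 km/s.
Second burn Δv₂ = |v₂ − v_a| = 1.429 km/s.
Total Δv = Δv₁ + Δv₂ = 3.800 km/s.

Δv = 3.80 km/s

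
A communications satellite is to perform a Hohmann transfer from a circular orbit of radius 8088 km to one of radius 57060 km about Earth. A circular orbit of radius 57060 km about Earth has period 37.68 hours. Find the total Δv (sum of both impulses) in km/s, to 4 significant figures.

From Kepler's third law T² = 4π²r³/μ at r = 57060 km, T = 37.68 hours = 37.68 × 3600 s = 1.35648×10^5 s: μ = 4π²r³/T² = 3.98592×10^5 km³/s².
The Hohmann ellipse has a_t = (r₁ + r₂)/2 = 32574 km.
Circular speed at r₁: v₁ = √(μ/r₁) = √(3.98592×10^5/8088) = 7.020 km/s.
On the transfer ellipse at r₁, vis-viva equation gives v_p = √[μ(2/r₁ − 1/a_t)] = 9.291 km/s.
First burn Δv₁ = |v_p − v₁| = 2.271 km/s.
Circular speed at r₂: v₂ = √(μ/r₂) = 2.643 km/s.
Transfer-orbit speed at r₂: v_a = √[μ(2/r₂ − 1/a_t)] = 1.317 km/s.
Second burn Δv₂ = |v₂ − v_a| = 1.326 km/s.
Δv = Δv₁ + Δv₂ = 2.271 + 1.326 = 3.597 km/s.

Δv = 3.597 km/s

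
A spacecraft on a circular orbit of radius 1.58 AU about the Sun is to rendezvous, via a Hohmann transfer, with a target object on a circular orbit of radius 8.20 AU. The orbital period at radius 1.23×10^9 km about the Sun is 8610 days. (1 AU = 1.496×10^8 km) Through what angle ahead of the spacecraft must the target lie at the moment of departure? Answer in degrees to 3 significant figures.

From Kepler's third law T² = 4π²r³/μ at r = 1.23×10^9 km, T = 8610 days = 8610 × 86400 s = 7.43904×10^8 s: μ = 4π²r³/T² = 1.32752×10^11 km³/s².
In km: r₁ = 1.58 × 1.496×10^8 = 2.36368×10^8 km; r₂ = 8.20 × 1.496×10^8 = 1.22672×10^9 km.
Transfer-ellipse semi-major axis a_t = (r₁ + r₂)/2 = (2.36368×10^8 + 1.22672×10^9)/2 = 7.31544×10^8 km.
The half-period of the transfer ellipse is t = π√(a_t³/μ) = 1.706×10^8 s.
Target angular speed ω₂ = √(μ/r₂³) = 8.480×10^-9 rad/s.
Angle swept by the target during transfer: ω₂·t = 1.4467 rad = 82.89°.
The spacecraft traverses 180° on the transfer ellipse, so the target must lead by 180° − 82.89° = 97.1°.

φ = 97.1°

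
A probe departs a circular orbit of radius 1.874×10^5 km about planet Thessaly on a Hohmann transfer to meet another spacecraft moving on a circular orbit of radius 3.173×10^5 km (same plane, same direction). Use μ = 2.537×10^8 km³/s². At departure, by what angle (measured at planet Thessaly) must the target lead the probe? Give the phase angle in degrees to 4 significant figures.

φ = 52.33°

Transfer-ellipse semi-major axis a_t = (r₁ + r₂)/2 = (1.874×10^5 + 3.173×10^5)/2 = 2.5235×10^5 km.
Transfer time t = π√(a_t³/μ) = 25003 s.
The target's mean motion on its circular orbit is ω₂ = √(μ/r₂³) = 8.9116×10^-5 rad/s.
Angle swept by the target during transfer: ω₂·t = 2.2282 rad = 127.67°.
Arrival is 180° from departure on the ellipse, so φ = 180° − 127.67° = 52.33°.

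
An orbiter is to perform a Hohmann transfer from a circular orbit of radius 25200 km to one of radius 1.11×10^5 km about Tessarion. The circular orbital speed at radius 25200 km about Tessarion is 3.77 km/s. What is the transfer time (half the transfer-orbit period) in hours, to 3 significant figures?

From the circular-orbit relation v² = μ/r at r = 25200 km: μ = v²r = (3.77)² × 25200 = 3.58165×10^5 km³/s².
The Hohmann ellipse has a_t = (r₁ + r₂)/2 = 68100 km.
By Kepler's third law the transfer-orbit period is T = 2π√(a_t³/μ), so t = T/2 = 93290 s.
Converting: 93290 s ÷ 3600 s/hour = 25.9 hours.

t = 25.9 hours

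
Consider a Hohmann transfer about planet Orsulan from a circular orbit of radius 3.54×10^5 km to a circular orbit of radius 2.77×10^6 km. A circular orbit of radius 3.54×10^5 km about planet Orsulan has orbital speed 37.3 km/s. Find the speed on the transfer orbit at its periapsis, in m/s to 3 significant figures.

v = 49700 m/s

From the circular-orbit relation v² = μ/r at r = 3.54×10^5 km: μ = v²r = (37.3)² × 3.54×10^5 = 4.92517×10^8 km³/s².
Semi-major axis of the transfer orbit: a_t = (3.540×10^5 + 2.770×10^6)/2 = 1.562×10^6 km.
At periapsis, r = 3.540×10^5 km.
From the vis-viva equation, v = √[μ(2/r − 1/a_t)] = 49.67 km/s.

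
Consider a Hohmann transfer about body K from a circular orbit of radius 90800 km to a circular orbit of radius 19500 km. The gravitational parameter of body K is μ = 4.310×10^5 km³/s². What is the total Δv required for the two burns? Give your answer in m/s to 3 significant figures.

Δv = 2210 m/s

Transfer-ellipse semi-major axis a_t = (r₁ + r₂)/2 = (90800 + 19500)/2 = 55150 km.
At r₁ the circular-orbit speed is v₁ = √(μ/r₁) = 2.1787 km/s.
Transfer-orbit speed at r₁ (v² = μ(2/r − 1/a)): v_a = √[μ(2/r₁ − 1/a_t)] = 1.2955 km/s.
First burn Δv₁ = |v_a − v₁| = 0.8832 km/s.
Circular speed at r₂: v₂ = √(μ/r₂) = 4.701 km/s.
Transfer-orbit speed at r₂: v_p = √[μ(2/r₂ − 1/a_t)] = 6.032 km/s.
Second burn Δv₂ = |v₂ − v_p| = 1.331 km/s.
Δv = Δv₁ + Δv₂ = 0.8832 + 1.331 = 2.214 km/s.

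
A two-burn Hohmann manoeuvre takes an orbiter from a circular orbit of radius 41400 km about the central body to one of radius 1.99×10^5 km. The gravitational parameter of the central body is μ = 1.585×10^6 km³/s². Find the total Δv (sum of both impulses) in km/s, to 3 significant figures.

The Hohmann ellipse has a_t = (r₁ + r₂)/2 = 1.202×10^5 km.
Circular speed at r₁: v₁ = √(μ/r₁) = √(1.585×10^6/41400) = 6.187 km/s.
Transfer-orbit speed at r₁ (vis-viva): v_p = √[μ(2/r₁ − 1/a_t)] = 7.961 km/s.
First burn Δv₁ = |v_p − v₁| = 1.774 km/s.
Circular speed at r₂: v₂ = √(μ/r₂) = 2.822 km/s.
Transfer-orbit speed at r₂: v_a = √[μ(2/r₂ − 1/a_t)] = 1.656 km/s.
Second burn Δv₂ = |v₂ − v_a| = 1.166 km/s.
Total Δv = Δv₁ + Δv₂ = 2.940 km/s.

Δv = 2.94 km/s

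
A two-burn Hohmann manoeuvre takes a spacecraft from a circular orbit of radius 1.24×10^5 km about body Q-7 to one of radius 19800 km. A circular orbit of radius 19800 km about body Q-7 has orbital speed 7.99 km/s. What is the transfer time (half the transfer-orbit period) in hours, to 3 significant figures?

From the circular-orbit relation v² = μ/r at r = 19800 km: μ = v²r = (7.99)² × 19800 = 1.26403×10^6 km³/s².
Transfer-ellipse semi-major axis a_t = (r₁ + r₂)/2 = (1.240×10^5 + 19800)/2 = 71900 km.
Half the transfer-orbit period gives t = π√(a_t³/μ) = 53870 s.
Converting: 53870 s ÷ 3600 s/hour = 15.0 hours.

t = 15.0 hours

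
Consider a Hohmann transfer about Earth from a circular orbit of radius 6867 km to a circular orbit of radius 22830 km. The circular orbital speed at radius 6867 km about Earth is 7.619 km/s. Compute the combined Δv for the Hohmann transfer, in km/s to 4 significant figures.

Δv = 3.165 km/s

From the circular-orbit relation v² = μ/r at r = 6867 km: μ = v²r = (7.619)² × 6867 = 3.98624×10^5 km³/s².
The Hohmann ellipse has a_t = (r₁ + r₂)/2 = 14848.5 km.
At r₁ the circular-orbit speed is v₁ = √(μ/r₁) = 7.619 km/s.
On the transfer ellipse at r₁, v² = μ(2/r − 1/a) gives v_p = √[μ(2/r₁ − 1/a_t)] = 9.447 km/s.
First burn Δv₁ = |v_p − v₁| = 1.828 km/s.
At r₂, v₂ = √(μ/r₂) = 4.179 km/s.
Transfer-orbit speed at r₂: v_a = √[μ(2/r₂ − 1/a_t)] = 2.842 km/s.
Second burn Δv₂ = |v₂ − v_a| = 1.337 km/s.
Δv = Δv₁ + Δv₂ = 1.828 + 1.337 = 3.165 km/s.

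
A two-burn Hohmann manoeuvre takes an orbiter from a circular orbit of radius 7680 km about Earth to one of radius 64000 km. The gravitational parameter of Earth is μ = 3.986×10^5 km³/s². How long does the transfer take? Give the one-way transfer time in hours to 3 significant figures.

t = 9.38 hours

Semi-major axis of the transfer orbit: a_t = (7680 + 64000)/2 = 35840 km.
By Kepler's third law the transfer-orbit period is T = 2π√(a_t³/μ), so t = T/2 = 33760 s.
Converting: 33760 s ÷ 3600 s/hour = 9.38 hours.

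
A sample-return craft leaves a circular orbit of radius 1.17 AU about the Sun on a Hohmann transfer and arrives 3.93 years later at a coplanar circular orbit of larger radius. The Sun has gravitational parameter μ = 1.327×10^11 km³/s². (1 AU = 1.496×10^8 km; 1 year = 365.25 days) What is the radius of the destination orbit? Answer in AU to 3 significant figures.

In km: r₁ = 1.17 × 1.496×10^8 = 1.75032×10^8 km.
Transfer time t = 3.93 years × 365.25 × 86400 s = 1.24021368×10^8 s, and t = π√(a_t³/μ).
So a_t = (μ t²/π²)^(1/3) = (1.327×10^11 × (1.24021368×10^8)² / π²)^(1/3) = 5.9136×10^8 km.
Since a_t = (r₁ + r₂)/2, r₂ = 2a_t − r₁ = 2×5.9136×10^8 − 1.75032×10^8 = 1.007688×10^9 km.
In AU: r₂ = 1.007688×10^9 / 1.496×10^8 = 6.74 AU.

r₂ = 6.74 AU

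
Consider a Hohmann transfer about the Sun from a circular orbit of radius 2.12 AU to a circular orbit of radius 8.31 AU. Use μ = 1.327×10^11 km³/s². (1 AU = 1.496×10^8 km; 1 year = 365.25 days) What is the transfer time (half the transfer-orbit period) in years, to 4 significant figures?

t = 5.955 years

In km: r₁ = 2.12 × 1.496×10^8 = 3.17152×10^8 km; r₂ = 8.31 × 1.496×10^8 = 1.243176×10^9 km.
Transfer-ellipse semi-major axis a_t = (r₁ + r₂)/2 = (3.17152×10^8 + 1.243176×10^9)/2 = 7.80164×10^8 km.
Transfer time t = π√(a_t³/μ) = π√((7.80164×10^8)³ / 1.327×10^11) = 1.8793×10^8 s.
Converting: 1.8793×10^8 s ÷ 3.15576×10^7 s/year (365.25 × 86400) = 5.955 years.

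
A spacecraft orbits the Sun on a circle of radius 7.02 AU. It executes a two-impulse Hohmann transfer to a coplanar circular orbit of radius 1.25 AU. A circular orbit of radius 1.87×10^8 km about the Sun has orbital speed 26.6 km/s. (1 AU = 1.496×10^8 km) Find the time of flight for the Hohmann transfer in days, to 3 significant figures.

From the circular-orbit relation v² = μ/r at r = 1.87×10^8 km: μ = v²r = (26.6)² × 1.87×10^8 = 1.32314×10^11 km³/s².
In km: r₁ = 7.02 × 1.496×10^8 = 1.050192×10^9 km; r₂ = 1.25 × 1.496×10^8 = 1.870×10^8 km.
Transfer-ellipse semi-major axis a_t = (r₁ + r₂)/2 = (1.050192×10^9 + 1.870×10^8)/2 = 6.18596×10^8 km.
By Kepler's third law the transfer-orbit period is T = 2π√(a_t³/μ), so t = T/2 = 1.329×10^8 s.
Converting: 1.329×10^8 s ÷ 86400 s/day = 1540 days.

t = 1540 days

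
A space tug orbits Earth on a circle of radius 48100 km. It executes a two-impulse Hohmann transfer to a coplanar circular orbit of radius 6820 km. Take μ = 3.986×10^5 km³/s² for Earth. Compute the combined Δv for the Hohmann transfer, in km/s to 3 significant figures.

The Hohmann ellipse has a_t = (r₁ + r₂)/2 = 27460 km.
At r₁ the circular-orbit speed is v₁ = √(μ/r₁) = 2.879 km/s.
Transfer-orbit speed at r₁ (vis-viva): v_a = √[μ(2/r₁ − 1/a_t)] = 1.435 km/s.
First burn Δv₁ = |v_a − v₁| = 1.444 km/s.
At r₂, v₂ = √(μ/r₂) = 7.6450 km/s.
Transfer-orbit speed at r₂: v_p = √[μ(2/r₂ − 1/a_t)] = 10.118 km/s.
Second burn Δv₂ = |v₂ − v_p| = 2.473 km/s.
Total Δv = Δv₁ + Δv₂ = 3.917 km/s.

Δv = 3.92 km/s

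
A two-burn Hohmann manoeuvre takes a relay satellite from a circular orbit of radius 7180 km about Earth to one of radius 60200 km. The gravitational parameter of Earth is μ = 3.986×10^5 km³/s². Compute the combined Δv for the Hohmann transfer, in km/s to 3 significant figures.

The Hohmann ellipse has a_t = (r₁ + r₂)/2 = 33690 km.
At r₁ the circular-orbit speed is v₁ = √(μ/r₁) = 7.451 km/s.
On the transfer ellipse at r₁, vis-viva equation gives v_p = √[μ(2/r₁ − 1/a_t)] = 9.960 km/s.
First burn Δv₁ = |v_p − v₁| = 2.509 km/s.
At r₂, v₂ = √(μ/r₂) = 2.573 km/s.
Transfer-orbit speed at r₂: v_a = √[μ(2/r₂ − 1/a_t)] = 1.188 km/s.
Second burn Δv₂ = |v₂ − v_a| = 1.385 km/s.
Total Δv = Δv₁ + Δv₂ = 3.894 km/s.

Δv = 3.89 km/s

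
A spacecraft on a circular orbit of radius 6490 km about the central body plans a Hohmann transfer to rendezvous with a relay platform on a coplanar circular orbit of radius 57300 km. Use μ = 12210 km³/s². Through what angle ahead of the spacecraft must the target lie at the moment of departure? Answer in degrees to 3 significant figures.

The Hohmann ellipse has a_t = (r₁ + r₂)/2 = 31895 km.
Transfer time t = π√(a_t³/μ) = 1.6195×10^5 s.
Target angular speed ω₂ = √(μ/r₂³) = 8.0561×10^-6 rad/s.
Angle swept by the target during transfer: ω₂·t = 1.3047 rad = 74.75°.
Arrival is 180° from departure on the ellipse, so φ = 180° − 74.75° = 105°.

φ = 105°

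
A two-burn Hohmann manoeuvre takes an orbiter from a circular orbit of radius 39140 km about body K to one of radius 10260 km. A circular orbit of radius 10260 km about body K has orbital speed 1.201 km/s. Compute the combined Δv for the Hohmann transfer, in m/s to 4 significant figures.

Δv = 529.4 m/s

From the circular-orbit relation v² = μ/r at r = 10260 km: μ = v²r = (1.201)² × 10260 = 14799.0 km³/s².
Semi-major axis of the transfer orbit: a_t = (39140 + 10260)/2 = 24700 km.
Circular speed at r₁: v₁ = √(μ/r₁) = √(14799.0/39140) = 0.6149 km/s.
Transfer-orbit speed at r₁ (v² = μ(2/r − 1/a)): v_a = √[μ(2/r₁ − 1/a_t)] = 0.3963 km/s.
First burn Δv₁ = |v_a − v₁| = 0.2186 km/s.
Circular speed at r₂: v₂ = √(μ/r₂) = 1.2010 km/s.
Transfer-orbit speed at r₂: v_p = √[μ(2/r₂ − 1/a_t)] = 1.5118 km/s.
Second burn Δv₂ = |v₂ − v_p| = 0.3108 km/s.
Δv = Δv₁ + Δv₂ = 0.2186 + 0.3108 = 0.5294 km/s.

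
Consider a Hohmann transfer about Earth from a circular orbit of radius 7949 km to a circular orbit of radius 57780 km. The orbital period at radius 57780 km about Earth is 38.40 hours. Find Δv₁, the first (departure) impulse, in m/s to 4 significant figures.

Δv₁ = 2308 m/s

From Kepler's third law T² = 4π²r³/μ at r = 57780 km, T = 38.40 hours = 38.40 × 3600 s = 1.3824×10^5 s: μ = 4π²r³/T² = 3.98497×10^5 km³/s².
Transfer-ellipse semi-major axis a_t = (r₁ + r₂)/2 = (7949 + 57780)/2 = 32864.5 km.
Circular speed at r = 7949 km: v_c = √(μ/r) = 7.080 km/s.
Vis-viva on the transfer ellipse at r = 7949 km gives v_t = √[μ(2/r − 1/a_t)] = 9.388 km/s.
Δv₁ = |v_t − v_c| = |9.388 − 7.080| = 2.308 km/s.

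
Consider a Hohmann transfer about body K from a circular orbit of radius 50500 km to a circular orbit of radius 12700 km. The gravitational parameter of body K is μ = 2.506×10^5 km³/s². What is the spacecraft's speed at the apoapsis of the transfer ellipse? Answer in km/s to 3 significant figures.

The Hohmann ellipse has a_t = (r₁ + r₂)/2 = 31600 km.
At apoapsis, r = 50500 km.
Applying v² = μ(2/r − 1/a_t): v = 1.412 km/s.

v = 1.41 km/s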